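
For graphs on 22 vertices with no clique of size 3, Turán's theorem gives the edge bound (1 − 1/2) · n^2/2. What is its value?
Turán density bound = (1/2) · 22^2/2 = 121

Turán's theorem: ex(n, K_{r+1}) is achieved by the complete r-partite Turán graph T(n, r) with parts as balanced as possible, and is at most (1 − 1/r) · n^2/2. For r = 2, n = 22: the density bound is (1/2) · 484/2 = 121. Since 2 ∣ 22, the Turán graph T(22, 2) has parts of equal size 11, and its edge count e(T(22, 2)) = 121 attains the density bound exactly.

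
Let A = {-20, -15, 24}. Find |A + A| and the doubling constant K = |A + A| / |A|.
K = |A + A| / |A| = 6/3 = 2

Enumerate A + A = {a + b : a, b ∈ A}. With |A| = 3, there are |A|^2 = 9 ordered sum pairs; collecting distinct values, A + A = {-40, -35, -30, 4, 9, 48}, so |A + A| = 6. Thus K = 6/3 = 2. For comparison, the minimum possible |A + A| over all 3-element sets is 2·3 − 1 = 5 (so min K = 5/3), attained only by arithmetic progressions.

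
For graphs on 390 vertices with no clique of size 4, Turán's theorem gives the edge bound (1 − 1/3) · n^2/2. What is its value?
Turán density bound = (2/3) · 390^2/2 = 50700

Turán's theorem: ex(n, K_{r+1}) is achieved by the complete r-partite Turán graph T(n, r) with parts as balanced as possible, and is at most (1 − 1/r) · n^2/2. For r = 3, n = 390: the density bound is (2/3) · 152100/2 = 50700. Since 3 ∣ 390, the Turán graph T(390, 3) has parts of equal size 130, and its edge count e(T(390, 3)) = 50700 attains the density bound exactly.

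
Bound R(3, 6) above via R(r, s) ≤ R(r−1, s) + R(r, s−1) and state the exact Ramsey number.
R(3, 6) ≤ R(2, 6) + R(3, 5) = 6 + 14 = 20; exact value R(3, 6) = 18.

The Erdős–Szekeres recurrence R(r, s) ≤ R(r−1, s) + R(r, s−1) applied to (r, s) = (3, 6) gives
  R(3, 6) ≤ R(2, 6) + R(3, 5) = 6 + 14 = 20.
(Recall R(2, k) = k and R is symmetric.) The recurrence is not tight here (it gives 20, but the exact value is R(3, 6) = 18); the tight upper bound requires a sharper argument than the simple recurrence, combined with a lower-bound construction on K_{17}.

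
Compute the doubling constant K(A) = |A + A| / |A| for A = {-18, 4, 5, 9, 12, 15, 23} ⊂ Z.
K = |A + A| / |A| = 26/7

Enumerate A + A = {a + b : a, b ∈ A}. With |A| = 7, there are |A|^2 = 49 ordered sum pairs; collecting distinct values, A + A = {-36, -14, -13, -9, -6, -3, 5, 8, 9, 10, 13, 14, 16, 17, 18, 19, 20, 21, 24, 27, 28, 30, 32, 35, 38, 46}, so |A + A| = 26. Thus K = 26/7. For comparison, the minimum possible |A + A| over all 7-element sets is 2·7 − 1 = 13 (so min K = 13/7), attained only by arithmetic progressions.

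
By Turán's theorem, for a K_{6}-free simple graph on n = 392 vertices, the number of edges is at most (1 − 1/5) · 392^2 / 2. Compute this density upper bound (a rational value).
Turán density bound = (4/5) · 392^2/2 = 307328/5 ≈ 61465.6

Turán's theorem: ex(n, K_{r+1}) is achieved by the complete r-partite Turán graph T(n, r) with parts as balanced as possible, and is at most (1 − 1/r) · n^2/2. For r = 5, n = 392: the density bound is (4/5) · 153664/2 = 307328/5 ≈ 61465.6. The integer-valued extremum is e(T(392, 5)) = 61465, which is strictly less than the density bound 307328/5 since 5 ∤ 392 (the parts of T(392, 5) cannot all be equal).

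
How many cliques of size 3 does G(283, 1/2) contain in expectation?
E[# K_3] = C(283, 3) · (1/2)^C(3, 2) = 3737581 / 2^3 = 467197.625

For each 3-subset S of vertices (there are C(283, 3) = 3737581 such S), let X_S = 1 if S induces a K_3 (all C(3, 2) = 3 edges present). Then P(X_S = 1) = (1/2)^3 = 1/8. By linearity of expectation, E[# K_3] = C(283, 3) · (1/2)^3 = 3737581 / 8 = 467197.625.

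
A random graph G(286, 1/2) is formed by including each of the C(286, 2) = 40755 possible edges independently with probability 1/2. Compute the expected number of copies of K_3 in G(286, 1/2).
E[# K_3] = C(286, 3) · (1/2)^C(3, 2) = 3858140 / 2^3 = 964535/2 = 482267.5

For each 3-subset S of vertices (there are C(286, 3) = 3858140 such S), let X_S = 1 if S induces a K_3 (all C(3, 2) = 3 edges present). Then P(X_S = 1) = (1/2)^3 = 1/8. By linearity of expectation, E[# K_3] = C(286, 3) · (1/2)^3 = 3858140 / 8 = 964535/2 = 482267.5.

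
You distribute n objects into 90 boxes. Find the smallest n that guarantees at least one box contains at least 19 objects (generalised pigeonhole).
n = (19 − 1)·90 + 1 = 1621

By the generalised pigeonhole principle, to guarantee some box contains ≥ r objects we need more than (r − 1) · k objects total. Threshold: n = (r − 1) · k + 1. With r = 19 and k = 90: n = 18 · 90 + 1 = 1620 + 1 = 1621. For n = 1620 = 18 · 90, we can put exactly 18 objects in every box, avoiding 19 in any single one — so 1621 is tight.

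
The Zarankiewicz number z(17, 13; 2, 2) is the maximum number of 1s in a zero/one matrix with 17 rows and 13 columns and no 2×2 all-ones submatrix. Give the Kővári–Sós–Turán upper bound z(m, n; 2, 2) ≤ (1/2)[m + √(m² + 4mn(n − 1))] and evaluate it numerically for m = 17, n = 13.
z(17, 13; 2, 2) ≤ (1/2)[17 + √(17² + 4·17·13·12)] = (1/2)[17 + √10897] = 60.6943

Kővári–Sós–Turán: let r_1, ..., r_17 be the row sums and z = Σ r_i the total number of 1s. Each pair of columns can share at most one row with both entries 1 (else a 2×2 all-ones block appears), so Σ_i C(r_i, 2) ≤ C(13, 2) = 78. By convexity Σ_i C(r_i, 2) ≥ 17·C(z/17, 2) = z(z − 17)/(2·17), giving z² − 17z − 17·13·12 ≤ 0 and hence z ≤ (1/2)[17 + √(289 + 4·2652)] = (1/2)[17 + √10897] ≈ (1/2)(17 + 104.3887) = 60.6943.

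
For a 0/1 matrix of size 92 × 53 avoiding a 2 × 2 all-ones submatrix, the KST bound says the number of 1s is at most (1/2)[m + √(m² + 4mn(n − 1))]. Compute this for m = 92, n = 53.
z(92, 53; 2, 2) ≤ (1/2)[92 + √(92² + 4·92·53·52)] = (1/2)[92 + √1022672] = 551.6362

Kővári–Sós–Turán: let r_1, ..., r_92 be the row sums and z = Σ r_i the total number of 1s. Each pair of columns can share at most one row with both entries 1 (else a 2×2 all-ones block appears), so Σ_i C(r_i, 2) ≤ C(53, 2) = 1378. By convexity Σ_i C(r_i, 2) ≥ 92·C(z/92, 2) = z(z − 92)/(2·92), giving z² − 92z − 92·53·52 ≤ 0 and hence z ≤ (1/2)[92 + √(8464 + 4·253552)] = (1/2)[92 + √1022672] ≈ (1/2)(92 + 1011.2725) = 551.6362.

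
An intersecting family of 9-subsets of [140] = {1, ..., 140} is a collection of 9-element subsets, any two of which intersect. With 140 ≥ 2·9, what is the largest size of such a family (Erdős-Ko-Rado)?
max |F| = C(139, 8) = 2815120424853

The Erdős-Ko-Rado theorem states: for n ≥ 2k, an intersecting family of k-subsets of an n-element set has size at most C(n − 1, k − 1), with equality for 'star' families {A ⊆ [n] : |A| = k, i ∈ A} (fix an element i). For n = 140, k = 9: C(139, 8) = 2815120424853.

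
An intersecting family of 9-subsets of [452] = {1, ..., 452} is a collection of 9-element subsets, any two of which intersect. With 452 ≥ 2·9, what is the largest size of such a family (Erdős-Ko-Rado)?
max |F| = C(451, 8) = 39882121309780200

Erdős-Ko-Rado (1961): when n ≥ 2k, max |F| = C(n−1, k−1). The bound is attained by the star {A : i ∈ A} for any fixed i ∈ [n]. Here C(452−1, 9−1) = C(451, 8) = 39882121309780200.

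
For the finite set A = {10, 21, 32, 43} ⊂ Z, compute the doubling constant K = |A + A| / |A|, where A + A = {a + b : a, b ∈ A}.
K = |A + A| / |A| = 7/4

Enumerate A + A = {a + b : a, b ∈ A}. With |A| = 4, there are |A|^2 = 16 ordered sum pairs; collecting distinct values, A + A = {20, 31, 42, 53, 64, 75, 86}, so |A + A| = 7. Thus K = 7/4. Here |A + A| = 2|A| − 1 = 7, the minimum possible — so K = 7/4 is minimal, which holds iff A is an arithmetic progression.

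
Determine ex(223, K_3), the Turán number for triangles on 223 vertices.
ex(223, K_3) = ⌊223^2/4⌋ = 12432

Mantel (1907): a triangle-free graph on n vertices has at most ⌊n^2/4⌋ edges, with equality for the complete bipartite graph K_{⌊n/2⌋, ⌈n/2⌉}. For n = 223: ⌊223^2/4⌋ = ⌊49729/4⌋ = 12432. The extremal graph is K_{111, 112}, which has 111·112 = 12432 edges.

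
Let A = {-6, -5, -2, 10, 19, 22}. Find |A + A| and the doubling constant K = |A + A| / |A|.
K = |A + A| / |A| = 19/6

Enumerate A + A = {a + b : a, b ∈ A}. With |A| = 6, there are |A|^2 = 36 ordered sum pairs; collecting distinct values, A + A = {-12, -11, -10, -8, -7, -4, 4, 5, 8, 13, 14, 16, 17, 20, 29, 32, 38, 41, 44}, so |A + A| = 19. Thus K = 19/6. For comparison, the minimum possible |A + A| over all 6-element sets is 2·6 − 1 = 11 (so min K = 11/6), attained only by arithmetic progressions.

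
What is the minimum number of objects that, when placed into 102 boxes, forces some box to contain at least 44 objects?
n = (44 − 1)·102 + 1 = 4387

By the generalised pigeonhole principle, to guarantee some box contains ≥ r objects we need more than (r − 1) · k objects total. Threshold: n = (r − 1) · k + 1. With r = 44 and k = 102: n = 43 · 102 + 1 = 4386 + 1 = 4387. For n = 4386 = 43 · 102, we can put exactly 43 objects in every box, avoiding 44 in any single one — so 4387 is tight.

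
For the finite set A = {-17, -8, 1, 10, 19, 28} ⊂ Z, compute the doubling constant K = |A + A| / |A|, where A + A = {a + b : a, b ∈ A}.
K = |A + A| / |A| = 11/6

Enumerate A + A = {a + b : a, b ∈ A}. With |A| = 6, there are |A|^2 = 36 ordered sum pairs; collecting distinct values, A + A = {-34, -25, -16, -7, 2, 11, 20, 29, 38, 47, 56}, so |A + A| = 11. Thus K = 11/6. Here |A + A| = 2|A| − 1 = 11, the minimum possible — so K = 11/6 is minimal, which holds iff A is an arithmetic progression.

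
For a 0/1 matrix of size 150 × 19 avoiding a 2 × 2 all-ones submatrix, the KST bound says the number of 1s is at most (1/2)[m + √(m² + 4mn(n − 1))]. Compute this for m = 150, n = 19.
z(150, 19; 2, 2) ≤ (1/2)[150 + √(150² + 4·150·19·18)] = (1/2)[150 + √227700] = 313.5896

Kővári–Sós–Turán: let r_1, ..., r_150 be the row sums and z = Σ r_i the total number of 1s. Each pair of columns can share at most one row with both entries 1 (else a 2×2 all-ones block appears), so Σ_i C(r_i, 2) ≤ C(19, 2) = 171. By convexity Σ_i C(r_i, 2) ≥ 150·C(z/150, 2) = z(z − 150)/(2·150), giving z² − 150z − 150·19·18 ≤ 0 and hence z ≤ (1/2)[150 + √(22500 + 4·51300)] = (1/2)[150 + √227700] ≈ (1/2)(150 + 477.1792) = 313.5896.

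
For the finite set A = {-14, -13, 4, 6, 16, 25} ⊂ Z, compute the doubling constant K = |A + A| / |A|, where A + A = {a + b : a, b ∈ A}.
K = |A + A| / |A| = 20/6 = 10/3

Enumerate A + A = {a + b : a, b ∈ A}. With |A| = 6, there are |A|^2 = 36 ordered sum pairs; collecting distinct values, A + A = {-28, -27, -26, -10, -9, -8, -7, 2, 3, 8, 10, 11, 12, 20, 22, 29, 31, 32, 41, 50}, so |A + A| = 20. Thus K = 20/6 = 10/3. For comparison, the minimum possible |A + A| over all 6-element sets is 2·6 − 1 = 11 (so min K = 11/6), attained only by arithmetic progressions.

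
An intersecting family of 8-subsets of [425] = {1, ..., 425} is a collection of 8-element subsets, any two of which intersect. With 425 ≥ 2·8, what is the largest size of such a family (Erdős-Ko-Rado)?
max |F| = C(424, 7) = 465060901847784

The Erdős-Ko-Rado theorem states: for n ≥ 2k, an intersecting family of k-subsets of an n-element set has size at most C(n − 1, k − 1), with equality for 'star' families {A ⊆ [n] : |A| = k, i ∈ A} (fix an element i). For n = 425, k = 8: C(424, 7) = 465060901847784.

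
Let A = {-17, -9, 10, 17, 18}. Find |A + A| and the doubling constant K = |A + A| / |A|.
K = |A + A| / |A| = 14/5

Enumerate A + A = {a + b : a, b ∈ A}. With |A| = 5, there are |A|^2 = 25 ordered sum pairs; collecting distinct values, A + A = {-34, -26, -18, -7, 0, 1, 8, 9, 20, 27, 28, 34, 35, 36}, so |A + A| = 14. Thus K = 14/5. For comparison, the minimum possible |A + A| over all 5-element sets is 2·5 − 1 = 9 (so min K = 9/5), attained only by arithmetic progressions.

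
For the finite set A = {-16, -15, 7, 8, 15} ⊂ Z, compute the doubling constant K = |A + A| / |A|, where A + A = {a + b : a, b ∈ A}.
K = |A + A| / |A| = 14/5

Enumerate A + A = {a + b : a, b ∈ A}. With |A| = 5, there are |A|^2 = 25 ordered sum pairs; collecting distinct values, A + A = {-32, -31, -30, -9, -8, -7, -1, 0, 14, 15, 16, 22, 23, 30}, so |A + A| = 14. Thus K = 14/5. For comparison, the minimum possible |A + A| over all 5-element sets is 2·5 − 1 = 9 (so min K = 9/5), attained only by arithmetic progressions.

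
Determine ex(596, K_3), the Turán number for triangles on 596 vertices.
ex(596, K_3) = ⌊596^2/4⌋ = 88804

Mantel (1907): a triangle-free graph on n vertices has at most ⌊n^2/4⌋ edges, with equality for the complete bipartite graph K_{⌊n/2⌋, ⌈n/2⌉}. For n = 596: ⌊596^2/4⌋ = ⌊355216/4⌋ = 88804. The extremal graph is K_{298, 298}, which has 298·298 = 88804 edges.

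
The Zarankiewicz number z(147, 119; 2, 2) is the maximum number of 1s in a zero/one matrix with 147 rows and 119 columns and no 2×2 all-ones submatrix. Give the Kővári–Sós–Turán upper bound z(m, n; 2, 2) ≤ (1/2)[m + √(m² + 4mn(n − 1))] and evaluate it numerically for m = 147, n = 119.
z(147, 119; 2, 2) ≤ (1/2)[147 + √(147² + 4·147·119·118)] = (1/2)[147 + √8278305] = 1512.1022

Kővári–Sós–Turán: let r_1, ..., r_147 be the row sums and z = Σ r_i the total number of 1s. Each pair of columns can share at most one row with both entries 1 (else a 2×2 all-ones block appears), so Σ_i C(r_i, 2) ≤ C(119, 2) = 7021. By convexity Σ_i C(r_i, 2) ≥ 147·C(z/147, 2) = z(z − 147)/(2·147), giving z² − 147z − 147·119·118 ≤ 0 and hence z ≤ (1/2)[147 + √(21609 + 4·2064174)] = (1/2)[147 + √8278305] ≈ (1/2)(147 + 2877.2044) = 1512.1022.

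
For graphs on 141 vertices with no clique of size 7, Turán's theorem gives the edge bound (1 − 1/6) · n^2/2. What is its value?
Turán density bound = (5/6) · 141^2/2 = 33135/4 ≈ 8283.75

Turán's theorem: ex(n, K_{r+1}) is achieved by the complete r-partite Turán graph T(n, r) with parts as balanced as possible, and is at most (1 − 1/r) · n^2/2. For r = 6, n = 141: the density bound is (5/6) · 19881/2 = 33135/4 ≈ 8283.75. The integer-valued extremum is e(T(141, 6)) = 8283, which is strictly less than the density bound 33135/4 since 6 ∤ 141 (the parts of T(141, 6) cannot all be equal).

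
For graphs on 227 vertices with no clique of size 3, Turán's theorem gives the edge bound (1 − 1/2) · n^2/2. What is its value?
Turán density bound = (1/2) · 227^2/2 = 51529/4 ≈ 12882.25

Turán's theorem: ex(n, K_{r+1}) is achieved by the complete r-partite Turán graph T(n, r) with parts as balanced as possible, and is at most (1 − 1/r) · n^2/2. For r = 2, n = 227: the density bound is (1/2) · 51529/2 = 51529/4 ≈ 12882.25. The integer-valued extremum is e(T(227, 2)) = 12882, which is strictly less than the density bound 51529/4 since 2 ∤ 227 (the parts of T(227, 2) cannot all be equal).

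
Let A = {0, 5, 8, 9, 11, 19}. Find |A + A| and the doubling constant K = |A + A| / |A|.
K = |A + A| / |A| = 19/6

Enumerate A + A = {a + b : a, b ∈ A}. With |A| = 6, there are |A|^2 = 36 ordered sum pairs; collecting distinct values, A + A = {0, 5, 8, 9, 10, 11, 13, 14, 16, 17, 18, 19, 20, 22, 24, 27, 28, 30, 38}, so |A + A| = 19. Thus K = 19/6. For comparison, the minimum possible |A + A| over all 6-element sets is 2·6 − 1 = 11 (so min K = 11/6), attained only by arithmetic progressions.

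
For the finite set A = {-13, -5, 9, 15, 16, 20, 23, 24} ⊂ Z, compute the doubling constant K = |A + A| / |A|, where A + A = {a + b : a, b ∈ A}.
K = |A + A| / |A| = 30/8 = 15/4

Enumerate A + A = {a + b : a, b ∈ A}. With |A| = 8, there are |A|^2 = 64 ordered sum pairs; collecting distinct values, A + A = {-26, -18, -10, -4, 2, 3, 4, 7, 10, 11, 15, 18, 19, 24, 25, 29, 30, 31, 32, 33, 35, 36, 38, 39, 40, 43, 44, 46, 47, 48}, so |A + A| = 30. Thus K = 30/8 = 15/4. For comparison, the minimum possible |A + A| over all 8-element sets is 2·8 − 1 = 15 (so min K = 15/8), attained only by arithmetic progressions.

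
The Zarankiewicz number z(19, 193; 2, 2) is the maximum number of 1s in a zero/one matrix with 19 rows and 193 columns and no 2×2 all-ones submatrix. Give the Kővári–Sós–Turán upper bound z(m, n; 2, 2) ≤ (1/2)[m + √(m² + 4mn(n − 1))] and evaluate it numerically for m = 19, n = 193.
z(19, 193; 2, 2) ≤ (1/2)[19 + √(19² + 4·19·193·192)] = (1/2)[19 + √2816617] = 848.639

Kővári–Sós–Turán: let r_1, ..., r_19 be the row sums and z = Σ r_i the total number of 1s. Each pair of columns can share at most one row with both entries 1 (else a 2×2 all-ones block appears), so Σ_i C(r_i, 2) ≤ C(193, 2) = 18528. By convexity Σ_i C(r_i, 2) ≥ 19·C(z/19, 2) = z(z − 19)/(2·19), giving z² − 19z − 19·193·192 ≤ 0 and hence z ≤ (1/2)[19 + √(361 + 4·704064)] = (1/2)[19 + √2816617] ≈ (1/2)(19 + 1678.278) = 848.639.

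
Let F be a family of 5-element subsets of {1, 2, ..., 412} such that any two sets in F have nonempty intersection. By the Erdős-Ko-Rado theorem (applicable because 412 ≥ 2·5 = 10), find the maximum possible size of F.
max |F| = C(411, 4) = 1171650030

Erdős-Ko-Rado (1961): when n ≥ 2k, max |F| = C(n−1, k−1). The bound is attained by the star {A : i ∈ A} for any fixed i ∈ [n]. Here C(412−1, 5−1) = C(411, 4) = 1171650030.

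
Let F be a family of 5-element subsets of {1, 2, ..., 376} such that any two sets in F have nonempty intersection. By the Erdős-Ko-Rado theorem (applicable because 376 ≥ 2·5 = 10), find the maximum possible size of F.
max |F| = C(375, 4) = 810855375

Erdős-Ko-Rado (1961): when n ≥ 2k, max |F| = C(n−1, k−1). The bound is attained by the star {A : i ∈ A} for any fixed i ∈ [n]. Here C(376−1, 5−1) = C(375, 4) = 810855375.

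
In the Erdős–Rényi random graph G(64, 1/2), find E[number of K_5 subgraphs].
E[# K_5] = C(64, 5) · (1/2)^C(5, 2) = 7624512 / 2^10 = 119133/16 = 7445.8125

For each 5-subset S of vertices (there are C(64, 5) = 7624512 such S), let X_S = 1 if S induces a K_5 (all C(5, 2) = 10 edges present). Then P(X_S = 1) = (1/2)^10 = 1/1024. By linearity of expectation, E[# K_5] = C(64, 5) · (1/2)^10 = 7624512 / 1024 = 119133/16 = 7445.8125.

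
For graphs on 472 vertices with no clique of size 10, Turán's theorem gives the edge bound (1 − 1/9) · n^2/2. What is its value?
Turán density bound = (8/9) · 472^2/2 = 891136/9 ≈ 99015.1111

Turán's theorem: ex(n, K_{r+1}) is achieved by the complete r-partite Turán graph T(n, r) with parts as balanced as possible, and is at most (1 − 1/r) · n^2/2. For r = 9, n = 472: the density bound is (8/9) · 222784/2 = 891136/9 ≈ 99015.1111. The integer-valued extremum is e(T(472, 9)) = 99014, which is strictly less than the density bound 891136/9 since 9 ∤ 472 (the parts of T(472, 9) cannot all be equal).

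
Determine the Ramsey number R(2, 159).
R(2, 159) = 159

R(2, k) = k for all k ≥ 2: in a 2-colouring of K_k, either some edge is red (a red K_2) or all edges are blue (a blue K_k). And K_{158} coloured all-blue has no blue K_159, so R(2, 159) > 158. Hence R(2, 159) = 159.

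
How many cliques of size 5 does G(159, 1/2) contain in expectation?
E[# K_5] = C(159, 5) · (1/2)^C(5, 2) = 794747031 / 2^10 ≈ 776120.147461

For each 5-subset S of vertices (there are C(159, 5) = 794747031 such S), let X_S = 1 if S induces a K_5 (all C(5, 2) = 10 edges present). Then P(X_S = 1) = (1/2)^10 = 1/1024. By linearity of expectation, E[# K_5] = C(159, 5) · (1/2)^10 = 794747031 / 1024 ≈ 776120.147461.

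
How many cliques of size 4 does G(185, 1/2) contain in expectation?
E[# K_4] = C(185, 4) · (1/2)^C(4, 2) = 47239010 / 2^6 = 23619505/32 = 738109.53125

For each 4-subset S of vertices (there are C(185, 4) = 47239010 such S), let X_S = 1 if S induces a K_4 (all C(4, 2) = 6 edges present). Then P(X_S = 1) = (1/2)^6 = 1/64. By linearity of expectation, E[# K_4] = C(185, 4) · (1/2)^6 = 47239010 / 64 = 23619505/32 = 738109.53125.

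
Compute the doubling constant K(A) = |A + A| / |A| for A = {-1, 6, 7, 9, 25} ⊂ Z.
K = |A + A| / |A| = 15/5 = 3

Enumerate A + A = {a + b : a, b ∈ A}. With |A| = 5, there are |A|^2 = 25 ordered sum pairs; collecting distinct values, A + A = {-2, 5, 6, 8, 12, 13, 14, 15, 16, 18, 24, 31, 32, 34, 50}, so |A + A| = 15. Thus K = 15/5 = 3. For comparison, the minimum possible |A + A| over all 5-element sets is 2·5 − 1 = 9 (so min K = 9/5), attained only by arithmetic progressions.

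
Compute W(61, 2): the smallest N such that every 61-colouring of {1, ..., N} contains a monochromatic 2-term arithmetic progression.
W(61, 2) = 61 + 1 = 62

A 2-term AP is any pair of integers, so a monochromatic 2-AP exists iff some colour is used at least twice. With 61 colours, the colouring i ↦ i on {1, ..., 61} uses each colour once, avoiding any monochromatic pair, so W(61, 2) > 61. For {1, ..., 62}, pigeonhole forces two integers of the same colour, which form a monochromatic 2-AP. Hence W(61, 2) = 62.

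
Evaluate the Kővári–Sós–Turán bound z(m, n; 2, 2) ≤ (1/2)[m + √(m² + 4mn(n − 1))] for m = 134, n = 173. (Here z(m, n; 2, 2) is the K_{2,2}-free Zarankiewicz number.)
z(134, 173; 2, 2) ≤ (1/2)[134 + √(134² + 4·134·173·172)] = (1/2)[134 + √15967172] = 2064.9472

Kővári–Sós–Turán: let r_1, ..., r_134 be the row sums and z = Σ r_i the total number of 1s. Each pair of columns can share at most one row with both entries 1 (else a 2×2 all-ones block appears), so Σ_i C(r_i, 2) ≤ C(173, 2) = 14878. By convexity Σ_i C(r_i, 2) ≥ 134·C(z/134, 2) = z(z − 134)/(2·134), giving z² − 134z − 134·173·172 ≤ 0 and hence z ≤ (1/2)[134 + √(17956 + 4·3987304)] = (1/2)[134 + √15967172] ≈ (1/2)(134 + 3995.8944) = 2064.9472.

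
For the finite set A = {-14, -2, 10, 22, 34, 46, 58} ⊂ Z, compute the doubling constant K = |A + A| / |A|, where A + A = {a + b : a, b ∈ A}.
K = |A + A| / |A| = 13/7

Enumerate A + A = {a + b : a, b ∈ A}. With |A| = 7, there are |A|^2 = 49 ordered sum pairs; collecting distinct values, A + A = {-28, -16, -4, 8, 20, 32, 44, 56, 68, 80, 92, 104, 116}, so |A + A| = 13. Thus K = 13/7. Here |A + A| = 2|A| − 1 = 13, the minimum possible — so K = 13/7 is minimal, which holds iff A is an arithmetic progression.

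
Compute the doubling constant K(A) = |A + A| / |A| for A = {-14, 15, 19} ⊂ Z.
K = |A + A| / |A| = 6/3 = 2

Enumerate A + A = {a + b : a, b ∈ A}. With |A| = 3, there are |A|^2 = 9 ordered sum pairs; collecting distinct values, A + A = {-28, 1, 5, 30, 34, 38}, so |A + A| = 6. Thus K = 6/3 = 2. For comparison, the minimum possible |A + A| over all 3-element sets is 2·3 − 1 = 5 (so min K = 5/3), attained only by arithmetic progressions.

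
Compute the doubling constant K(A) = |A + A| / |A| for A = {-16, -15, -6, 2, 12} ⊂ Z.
K = |A + A| / |A| = 14/5

Enumerate A + A = {a + b : a, b ∈ A}. With |A| = 5, there are |A|^2 = 25 ordered sum pairs; collecting distinct values, A + A = {-32, -31, -30, -22, -21, -14, -13, -12, -4, -3, 4, 6, 14, 24}, so |A + A| = 14. Thus K = 14/5. For comparison, the minimum possible |A + A| over all 5-element sets is 2·5 − 1 = 9 (so min K = 9/5), attained only by arithmetic progressions.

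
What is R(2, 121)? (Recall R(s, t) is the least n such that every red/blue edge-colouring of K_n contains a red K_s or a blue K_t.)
R(2, 121) = 121

R(2, k) = k for all k ≥ 2: in a 2-colouring of K_k, either some edge is red (a red K_2) or all edges are blue (a blue K_k). And K_{120} coloured all-blue has no blue K_121, so R(2, 121) > 120. Hence R(2, 121) = 121.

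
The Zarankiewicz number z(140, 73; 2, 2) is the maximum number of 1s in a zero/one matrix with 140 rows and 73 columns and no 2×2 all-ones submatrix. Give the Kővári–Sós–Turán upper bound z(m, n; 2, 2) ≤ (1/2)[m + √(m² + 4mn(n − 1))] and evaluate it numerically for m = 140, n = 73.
z(140, 73; 2, 2) ≤ (1/2)[140 + √(140² + 4·140·73·72)] = (1/2)[140 + √2962960] = 930.6625

Kővári–Sós–Turán: let r_1, ..., r_140 be the row sums and z = Σ r_i the total number of 1s. Each pair of columns can share at most one row with both entries 1 (else a 2×2 all-ones block appears), so Σ_i C(r_i, 2) ≤ C(73, 2) = 2628. By convexity Σ_i C(r_i, 2) ≥ 140·C(z/140, 2) = z(z − 140)/(2·140), giving z² − 140z − 140·73·72 ≤ 0 and hence z ≤ (1/2)[140 + √(19600 + 4·735840)] = (1/2)[140 + √2962960] ≈ (1/2)(140 + 1721.3251) = 930.6625.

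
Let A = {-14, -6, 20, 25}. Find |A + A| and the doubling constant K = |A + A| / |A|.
K = |A + A| / |A| = 10/4 = 5/2

Enumerate A + A = {a + b : a, b ∈ A}. With |A| = 4, there are |A|^2 = 16 ordered sum pairs; collecting distinct values, A + A = {-28, -20, -12, 6, 11, 14, 19, 40, 45, 50}, so |A + A| = 10. Thus K = 10/4 = 5/2. For comparison, the minimum possible |A + A| over all 4-element sets is 2·4 − 1 = 7 (so min K = 7/4), attained only by arithmetic progressions.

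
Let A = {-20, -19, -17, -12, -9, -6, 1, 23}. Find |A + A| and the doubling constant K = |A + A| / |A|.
K = |A + A| / |A| = 32/8 = 4

Enumerate A + A = {a + b : a, b ∈ A}. With |A| = 8, there are |A|^2 = 64 ordered sum pairs; collecting distinct values, A + A = {-40, -39, -38, -37, -36, -34, -32, -31, -29, -28, -26, -25, -24, -23, -21, -19, -18, -16, -15, -12, -11, -8, -5, 2, 3, 4, 6, 11, 14, 17, 24, 46}, so |A + A| = 32. Thus K = 32/8 = 4. For comparison, the minimum possible |A + A| over all 8-element sets is 2·8 − 1 = 15 (so min K = 15/8), attained only by arithmetic progressions.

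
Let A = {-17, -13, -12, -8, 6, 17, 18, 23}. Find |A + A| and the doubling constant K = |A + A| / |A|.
K = |A + A| / |A| = 32/8 = 4

Enumerate A + A = {a + b : a, b ∈ A}. With |A| = 8, there are |A|^2 = 64 ordered sum pairs; collecting distinct values, A + A = {-34, -30, -29, -26, -25, -24, -21, -20, -16, -11, -7, -6, -2, 0, 1, 4, 5, 6, 9, 10, 11, 12, 15, 23, 24, 29, 34, 35, 36, 40, 41, 46}, so |A + A| = 32. Thus K = 32/8 = 4. For comparison, the minimum possible |A + A| over all 8-element sets is 2·8 − 1 = 15 (so min K = 15/8), attained only by arithmetic progressions.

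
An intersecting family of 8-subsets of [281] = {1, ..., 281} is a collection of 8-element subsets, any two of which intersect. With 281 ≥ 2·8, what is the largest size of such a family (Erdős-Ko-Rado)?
max |F| = C(280, 7) = 24822676183800

Erdős-Ko-Rado (1961): when n ≥ 2k, max |F| = C(n−1, k−1). The bound is attained by the star {A : i ∈ A} for any fixed i ∈ [n]. Here C(281−1, 8−1) = C(280, 7) = 24822676183800.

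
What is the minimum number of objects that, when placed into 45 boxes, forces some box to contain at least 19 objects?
n = (19 − 1)·45 + 1 = 811

By the generalised pigeonhole principle, to guarantee some box contains ≥ r objects we need more than (r − 1) · k objects total. Threshold: n = (r − 1) · k + 1. With r = 19 and k = 45: n = 18 · 45 + 1 = 810 + 1 = 811. For n = 810 = 18 · 45, we can put exactly 18 objects in every box, avoiding 19 in any single one — so 811 is tight.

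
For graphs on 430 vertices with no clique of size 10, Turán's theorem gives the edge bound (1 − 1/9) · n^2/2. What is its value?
Turán density bound = (8/9) · 430^2/2 = 739600/9 ≈ 82177.7778

Turán's theorem: ex(n, K_{r+1}) is achieved by the complete r-partite Turán graph T(n, r) with parts as balanced as possible, and is at most (1 − 1/r) · n^2/2. For r = 9, n = 430: the density bound is (8/9) · 184900/2 = 739600/9 ≈ 82177.7778. The integer-valued extremum is e(T(430, 9)) = 82177, which is strictly less than the density bound 739600/9 since 9 ∤ 430 (the parts of T(430, 9) cannot all be equal).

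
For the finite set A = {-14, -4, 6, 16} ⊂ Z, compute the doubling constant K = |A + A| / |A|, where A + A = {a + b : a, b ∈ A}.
K = |A + A| / |A| = 7/4

Enumerate A + A = {a + b : a, b ∈ A}. With |A| = 4, there are |A|^2 = 16 ordered sum pairs; collecting distinct values, A + A = {-28, -18, -8, 2, 12, 22, 32}, so |A + A| = 7. Thus K = 7/4. Here |A + A| = 2|A| − 1 = 7, the minimum possible — so K = 7/4 is minimal, which holds iff A is an arithmetic progression.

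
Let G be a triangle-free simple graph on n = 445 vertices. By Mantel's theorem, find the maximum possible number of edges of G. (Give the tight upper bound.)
ex(445, K_3) = ⌊445^2/4⌋ = 49506

Mantel (1907): a triangle-free graph on n vertices has at most ⌊n^2/4⌋ edges, with equality for the complete bipartite graph K_{⌊n/2⌋, ⌈n/2⌉}. For n = 445: ⌊445^2/4⌋ = ⌊198025/4⌋ = 49506. The extremal graph is K_{222, 223}, which has 222·223 = 49506 edges.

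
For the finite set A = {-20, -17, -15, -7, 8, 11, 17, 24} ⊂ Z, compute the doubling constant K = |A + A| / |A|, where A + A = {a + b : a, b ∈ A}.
K = |A + A| / |A| = 34/8 = 17/4

Enumerate A + A = {a + b : a, b ∈ A}. With |A| = 8, there are |A|^2 = 64 ordered sum pairs; collecting distinct values, A + A = {-40, -37, -35, -34, -32, -30, -27, -24, -22, -14, -12, -9, -7, -6, -4, -3, 0, 1, 2, 4, 7, 9, 10, 16, 17, 19, 22, 25, 28, 32, 34, 35, 41, 48}, so |A + A| = 34. Thus K = 34/8 = 17/4. For comparison, the minimum possible |A + A| over all 8-element sets is 2·8 − 1 = 15 (so min K = 15/8), attained only by arithmetic progressions.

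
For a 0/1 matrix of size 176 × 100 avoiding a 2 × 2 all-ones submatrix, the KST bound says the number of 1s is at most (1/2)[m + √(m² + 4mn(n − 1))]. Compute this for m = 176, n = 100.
z(176, 100; 2, 2) ≤ (1/2)[176 + √(176² + 4·176·100·99)] = (1/2)[176 + √7000576] = 1410.9301

Kővári–Sós–Turán: let r_1, ..., r_176 be the row sums and z = Σ r_i the total number of 1s. Each pair of columns can share at most one row with both entries 1 (else a 2×2 all-ones block appears), so Σ_i C(r_i, 2) ≤ C(100, 2) = 4950. By convexity Σ_i C(r_i, 2) ≥ 176·C(z/176, 2) = z(z − 176)/(2·176), giving z² − 176z − 176·100·99 ≤ 0 and hence z ≤ (1/2)[176 + √(30976 + 4·1742400)] = (1/2)[176 + √7000576] ≈ (1/2)(176 + 2645.8602) = 1410.9301.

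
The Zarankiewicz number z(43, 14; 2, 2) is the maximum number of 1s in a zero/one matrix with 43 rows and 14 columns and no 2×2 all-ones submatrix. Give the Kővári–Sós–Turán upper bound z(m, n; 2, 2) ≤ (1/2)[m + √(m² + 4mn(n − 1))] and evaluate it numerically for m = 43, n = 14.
z(43, 14; 2, 2) ≤ (1/2)[43 + √(43² + 4·43·14·13)] = (1/2)[43 + √33153] = 112.5398

Kővári–Sós–Turán: let r_1, ..., r_43 be the row sums and z = Σ r_i the total number of 1s. Each pair of columns can share at most one row with both entries 1 (else a 2×2 all-ones block appears), so Σ_i C(r_i, 2) ≤ C(14, 2) = 91. By convexity Σ_i C(r_i, 2) ≥ 43·C(z/43, 2) = z(z − 43)/(2·43), giving z² − 43z − 43·14·13 ≤ 0 and hence z ≤ (1/2)[43 + √(1849 + 4·7826)] = (1/2)[43 + √33153] ≈ (1/2)(43 + 182.0797) = 112.5398.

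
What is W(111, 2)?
W(111, 2) = 111 + 1 = 112

A 2-term AP is any pair of integers, so a monochromatic 2-AP exists iff some colour is used at least twice. With 111 colours, the colouring i ↦ i on {1, ..., 111} uses each colour once, avoiding any monochromatic pair, so W(111, 2) > 111. For {1, ..., 112}, pigeonhole forces two integers of the same colour, which form a monochromatic 2-AP. Hence W(111, 2) = 112.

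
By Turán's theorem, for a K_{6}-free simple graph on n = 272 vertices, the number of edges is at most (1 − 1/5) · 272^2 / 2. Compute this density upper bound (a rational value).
Turán density bound = (4/5) · 272^2/2 = 147968/5 ≈ 29593.6

Turán's theorem: ex(n, K_{r+1}) is achieved by the complete r-partite Turán graph T(n, r) with parts as balanced as possible, and is at most (1 − 1/r) · n^2/2. For r = 5, n = 272: the density bound is (4/5) · 73984/2 = 147968/5 ≈ 29593.6. The integer-valued extremum is e(T(272, 5)) = 29593, which is strictly less than the density bound 147968/5 since 5 ∤ 272 (the parts of T(272, 5) cannot all be equal).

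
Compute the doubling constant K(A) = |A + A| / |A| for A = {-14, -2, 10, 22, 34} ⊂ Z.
K = |A + A| / |A| = 9/5

Enumerate A + A = {a + b : a, b ∈ A}. With |A| = 5, there are |A|^2 = 25 ordered sum pairs; collecting distinct values, A + A = {-28, -16, -4, 8, 20, 32, 44, 56, 68}, so |A + A| = 9. Thus K = 9/5. Here |A + A| = 2|A| − 1 = 9, the minimum possible — so K = 9/5 is minimal, which holds iff A is an arithmetic progression.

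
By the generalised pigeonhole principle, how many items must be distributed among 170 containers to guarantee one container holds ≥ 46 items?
n = (46 − 1)·170 + 1 = 7651

By the generalised pigeonhole principle, to guarantee some box contains ≥ r objects we need more than (r − 1) · k objects total. Threshold: n = (r − 1) · k + 1. With r = 46 and k = 170: n = 45 · 170 + 1 = 7650 + 1 = 7651. For n = 7650 = 45 · 170, we can put exactly 45 objects in every box, avoiding 46 in any single one — so 7651 is tight.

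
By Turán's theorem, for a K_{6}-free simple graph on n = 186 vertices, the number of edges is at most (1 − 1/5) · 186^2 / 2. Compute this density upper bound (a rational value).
Turán density bound = (4/5) · 186^2/2 = 69192/5 ≈ 13838.4

Turán's theorem: ex(n, K_{r+1}) is achieved by the complete r-partite Turán graph T(n, r) with parts as balanced as possible, and is at most (1 − 1/r) · n^2/2. For r = 5, n = 186: the density bound is (4/5) · 34596/2 = 69192/5 ≈ 13838.4. The integer-valued extremum is e(T(186, 5)) = 13838, which is strictly less than the density bound 69192/5 since 5 ∤ 186 (the parts of T(186, 5) cannot all be equal).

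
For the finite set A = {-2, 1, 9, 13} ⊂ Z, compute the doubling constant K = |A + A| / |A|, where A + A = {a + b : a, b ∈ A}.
K = |A + A| / |A| = 10/4 = 5/2

Enumerate A + A = {a + b : a, b ∈ A}. With |A| = 4, there are |A|^2 = 16 ordered sum pairs; collecting distinct values, A + A = {-4, -1, 2, 7, 10, 11, 14, 18, 22, 26}, so |A + A| = 10. Thus K = 10/4 = 5/2. For comparison, the minimum possible |A + A| over all 4-element sets is 2·4 − 1 = 7 (so min K = 7/4), attained only by arithmetic progressions.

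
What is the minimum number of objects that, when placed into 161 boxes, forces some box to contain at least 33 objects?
n = (33 − 1)·161 + 1 = 5153

By the generalised pigeonhole principle, to guarantee some box contains ≥ r objects we need more than (r − 1) · k objects total. Threshold: n = (r − 1) · k + 1. With r = 33 and k = 161: n = 32 · 161 + 1 = 5152 + 1 = 5153. For n = 5152 = 32 · 161, we can put exactly 32 objects in every box, avoiding 33 in any single one — so 5153 is tight.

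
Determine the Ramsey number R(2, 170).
R(2, 170) = 170

R(2, k) = k for all k ≥ 2: in a 2-colouring of K_k, either some edge is red (a red K_2) or all edges are blue (a blue K_k). And K_{169} coloured all-blue has no blue K_170, so R(2, 170) > 169. Hence R(2, 170) = 170.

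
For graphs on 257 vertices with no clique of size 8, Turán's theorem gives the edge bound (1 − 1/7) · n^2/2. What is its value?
Turán density bound = (6/7) · 257^2/2 = 198147/7 ≈ 28306.7143

Turán's theorem: ex(n, K_{r+1}) is achieved by the complete r-partite Turán graph T(n, r) with parts as balanced as possible, and is at most (1 − 1/r) · n^2/2. For r = 7, n = 257: the density bound is (6/7) · 66049/2 = 198147/7 ≈ 28306.7143. The integer-valued extremum is e(T(257, 7)) = 28306, which is strictly less than the density bound 198147/7 since 7 ∤ 257 (the parts of T(257, 7) cannot all be equal).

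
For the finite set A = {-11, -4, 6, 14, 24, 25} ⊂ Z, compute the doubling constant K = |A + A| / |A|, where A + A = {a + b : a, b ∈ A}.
K = |A + A| / |A| = 20/6 = 10/3

Enumerate A + A = {a + b : a, b ∈ A}. With |A| = 6, there are |A|^2 = 36 ordered sum pairs; collecting distinct values, A + A = {-22, -15, -8, -5, 2, 3, 10, 12, 13, 14, 20, 21, 28, 30, 31, 38, 39, 48, 49, 50}, so |A + A| = 20. Thus K = 20/6 = 10/3. For comparison, the minimum possible |A + A| over all 6-element sets is 2·6 − 1 = 11 (so min K = 11/6), attained only by arithmetic progressions.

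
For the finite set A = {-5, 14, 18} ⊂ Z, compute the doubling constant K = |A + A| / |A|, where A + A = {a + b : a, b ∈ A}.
K = |A + A| / |A| = 6/3 = 2

Enumerate A + A = {a + b : a, b ∈ A}. With |A| = 3, there are |A|^2 = 9 ordered sum pairs; collecting distinct values, A + A = {-10, 9, 13, 28, 32, 36}, so |A + A| = 6. Thus K = 6/3 = 2. For comparison, the minimum possible |A + A| over all 3-element sets is 2·3 − 1 = 5 (so min K = 5/3), attained only by arithmetic progressions.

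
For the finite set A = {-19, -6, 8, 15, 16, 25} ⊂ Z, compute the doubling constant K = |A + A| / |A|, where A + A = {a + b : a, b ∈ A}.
K = |A + A| / |A| = 21/6 = 7/2

Enumerate A + A = {a + b : a, b ∈ A}. With |A| = 6, there are |A|^2 = 36 ordered sum pairs; collecting distinct values, A + A = {-38, -25, -12, -11, -4, -3, 2, 6, 9, 10, 16, 19, 23, 24, 30, 31, 32, 33, 40, 41, 50}, so |A + A| = 21. Thus K = 21/6 = 7/2. For comparison, the minimum possible |A + A| over all 6-element sets is 2·6 − 1 = 11 (so min K = 11/6), attained only by arithmetic progressions.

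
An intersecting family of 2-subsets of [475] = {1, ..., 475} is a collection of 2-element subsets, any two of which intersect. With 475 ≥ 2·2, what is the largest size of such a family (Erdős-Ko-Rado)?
max |F| = C(474, 1) = 474

Erdős-Ko-Rado (1961): when n ≥ 2k, max |F| = C(n−1, k−1). The bound is attained by the star {A : i ∈ A} for any fixed i ∈ [n]. Here C(475−1, 2−1) = C(474, 1) = 474.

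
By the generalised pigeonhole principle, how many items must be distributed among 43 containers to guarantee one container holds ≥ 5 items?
n = (5 − 1)·43 + 1 = 173

By the generalised pigeonhole principle, to guarantee some box contains ≥ r objects we need more than (r − 1) · k objects total. Threshold: n = (r − 1) · k + 1. With r = 5 and k = 43: n = 4 · 43 + 1 = 172 + 1 = 173. For n = 172 = 4 · 43, we can put exactly 4 objects in every box, avoiding 5 in any single one — so 173 is tight.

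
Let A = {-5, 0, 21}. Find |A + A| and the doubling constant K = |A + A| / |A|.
K = |A + A| / |A| = 6/3 = 2

Enumerate A + A = {a + b : a, b ∈ A}. With |A| = 3, there are |A|^2 = 9 ordered sum pairs; collecting distinct values, A + A = {-10, -5, 0, 16, 21, 42}, so |A + A| = 6. Thus K = 6/3 = 2. For comparison, the minimum possible |A + A| over all 3-element sets is 2·3 − 1 = 5 (so min K = 5/3), attained only by arithmetic progressions.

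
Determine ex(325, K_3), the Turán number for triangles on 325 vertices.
ex(325, K_3) = ⌊325^2/4⌋ = 26406

Mantel (1907): a triangle-free graph on n vertices has at most ⌊n^2/4⌋ edges, with equality for the complete bipartite graph K_{⌊n/2⌋, ⌈n/2⌉}. For n = 325: ⌊325^2/4⌋ = ⌊105625/4⌋ = 26406. The extremal graph is K_{162, 163}, which has 162·163 = 26406 edges.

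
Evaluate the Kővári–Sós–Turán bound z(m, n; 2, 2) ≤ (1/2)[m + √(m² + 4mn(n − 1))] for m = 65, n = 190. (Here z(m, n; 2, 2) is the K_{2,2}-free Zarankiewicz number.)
z(65, 190; 2, 2) ≤ (1/2)[65 + √(65² + 4·65·190·189)] = (1/2)[65 + √9340825] = 1560.6382

Kővári–Sós–Turán: let r_1, ..., r_65 be the row sums and z = Σ r_i the total number of 1s. Each pair of columns can share at most one row with both entries 1 (else a 2×2 all-ones block appears), so Σ_i C(r_i, 2) ≤ C(190, 2) = 17955. By convexity Σ_i C(r_i, 2) ≥ 65·C(z/65, 2) = z(z − 65)/(2·65), giving z² − 65z − 65·190·189 ≤ 0 and hence z ≤ (1/2)[65 + √(4225 + 4·2334150)] = (1/2)[65 + √9340825] ≈ (1/2)(65 + 3056.2763) = 1560.6382.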